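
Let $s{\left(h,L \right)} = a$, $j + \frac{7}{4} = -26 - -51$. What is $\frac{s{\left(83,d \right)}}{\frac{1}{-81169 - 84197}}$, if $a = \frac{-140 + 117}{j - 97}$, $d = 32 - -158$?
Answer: $- \frac{15213672}{295} \approx -51572.0$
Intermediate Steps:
$d = 190$ ($d = 32 + 158 = 190$)
$j = \frac{93}{4}$ ($j = - \frac{7}{4} - -25 = - \frac{7}{4} + \left(-26 + 51\right) = - \frac{7}{4} + 25 = \frac{93}{4} \approx 23.25$)
$a = \frac{92}{295}$ ($a = \frac{-140 + 117}{\frac{93}{4} - 97} = - \frac{23}{- \frac{295}{4}} = \left(-23\right) \left(- \frac{4}{295}\right) = \frac{92}{295} \approx 0.31186$)
$s{\left(h,L \right)} = \frac{92}{295}$
$\frac{s{\left(83,d \right)}}{\frac{1}{-81169 - 84197}} = \frac{92}{295 \frac{1}{-81169 - 84197}} = \frac{92}{295 \frac{1}{-165366}} = \frac{92}{295 \left(- \frac{1}{165366}\right)} = \frac{92}{295} \left(-165366\right) = - \frac{15213672}{295}$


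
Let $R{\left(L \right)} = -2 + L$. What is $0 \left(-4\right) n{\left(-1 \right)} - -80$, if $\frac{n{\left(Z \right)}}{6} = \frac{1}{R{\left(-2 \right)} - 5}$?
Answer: $80$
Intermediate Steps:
$n{\left(Z \right)} = - \frac{2}{3}$ ($n{\left(Z \right)} = \frac{6}{\left(-2 - 2\right) - 5} = \frac{6}{-4 - 5} = \frac{6}{-9} = 6 \left(- \frac{1}{9}\right) = - \frac{2}{3}$)
$0 \left(-4\right) n{\left(-1 \right)} - -80 = 0 \left(-4\right) \left(- \frac{2}{3}\right) - -80 = 0 \left(- \frac{2}{3}\right) + 80 = 0 + 80 = 80$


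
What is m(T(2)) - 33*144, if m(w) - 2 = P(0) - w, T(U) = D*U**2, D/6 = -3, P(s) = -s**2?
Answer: -4678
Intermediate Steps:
D = -18 (D = 6*(-3) = -18)
T(U) = -18*U**2
m(w) = 2 - w (m(w) = 2 + (-1*0**2 - w) = 2 + (-1*0 - w) = 2 + (0 - w) = 2 - w)
m(T(2)) - 33*144 = (2 - (-18)*2**2) - 33*144 = (2 - (-18)*4) - 4752 = (2 - 1*(-72)) - 4752 = (2 + 72) - 4752 = 74 - 4752 = -4678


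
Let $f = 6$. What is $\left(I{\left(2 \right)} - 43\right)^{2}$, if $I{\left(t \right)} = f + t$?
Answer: $1225$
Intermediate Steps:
$I{\left(t \right)} = 6 + t$
$\left(I{\left(2 \right)} - 43\right)^{2} = \left(\left(6 + 2\right) - 43\right)^{2} = \left(8 - 43\right)^{2} = \left(-35\right)^{2} = 1225$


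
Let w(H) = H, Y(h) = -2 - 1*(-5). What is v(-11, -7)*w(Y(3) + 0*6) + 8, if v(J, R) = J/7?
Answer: 23/7 ≈ 3.2857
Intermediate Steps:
Y(h) = 3 (Y(h) = -2 + 5 = 3)
v(J, R) = J/7 (v(J, R) = J*(1/7) = J/7)
v(-11, -7)*w(Y(3) + 0*6) + 8 = ((1/7)*(-11))*(3 + 0*6) + 8 = -11*(3 + 0)/7 + 8 = -11/7*3 + 8 = -33/7 + 8 = 23/7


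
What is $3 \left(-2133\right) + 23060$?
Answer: $16661$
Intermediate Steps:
$3 \left(-2133\right) + 23060 = -6399 + 23060 = 16661$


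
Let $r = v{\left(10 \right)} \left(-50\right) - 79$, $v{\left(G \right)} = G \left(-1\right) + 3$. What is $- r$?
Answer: $-271$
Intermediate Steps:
$v{\left(G \right)} = 3 - G$ ($v{\left(G \right)} = - G + 3 = 3 - G$)
$r = 271$ ($r = \left(3 - 10\right) \left(-50\right) - 79 = \left(-7\right) \left(-50\right) - 79 = 350 - 79 = 271$)
$- r = \left(-1\right) 271 = -271$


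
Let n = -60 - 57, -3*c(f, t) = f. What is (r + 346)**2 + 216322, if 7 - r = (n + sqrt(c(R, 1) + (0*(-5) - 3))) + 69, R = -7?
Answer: 1131367/3 - 802*I*sqrt(6)/3 ≈ 3.7712e+5 - 654.83*I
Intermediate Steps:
c(f, t) = -f/3
n = -117
r = 55 - I*sqrt(6)/3 (r = 7 - ((-117 + sqrt(-1/3*(-7) + (0*(-5) - 3))) + 69) = 7 - ((-117 + sqrt(7/3 + (0 - 3))) + 69) = 7 - ((-117 + sqrt(7/3 - 3)) + 69) = 7 - ((-117 + sqrt(-2/3)) + 69) = 7 - ((-117 + I*sqrt(6)/3) + 69) = 7 - (-48 + I*sqrt(6)/3) = 7 + (48 - I*sqrt(6)/3) = 55 - I*sqrt(6)/3 ≈ 55.0 - 0.8165*I)
(r + 346)**2 + 216322 = ((55 - I*sqrt(6)/3) + 346)**2 + 216322 = (401 - I*sqrt(6)/3)**2 + 216322 = 216322 + (401 - I*sqrt(6)/3)**2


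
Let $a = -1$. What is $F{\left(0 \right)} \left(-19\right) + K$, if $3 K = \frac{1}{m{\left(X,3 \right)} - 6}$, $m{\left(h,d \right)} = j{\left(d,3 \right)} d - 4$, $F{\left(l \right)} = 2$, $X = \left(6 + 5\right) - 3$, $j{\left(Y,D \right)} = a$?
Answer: $- \frac{1483}{39} \approx -38.026$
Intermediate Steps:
$j{\left(Y,D \right)} = -1$
$X = 8$ ($X = 11 - 3 = 8$)
$m{\left(h,d \right)} = -4 - d$ ($m{\left(h,d \right)} = - d - 4 = -4 - d$)
$K = - \frac{1}{39}$ ($K = \frac{1}{3 \left(\left(-4 - 3\right) - 6\right)} = \frac{1}{3 \left(-7 - 6\right)} = \frac{1}{3 \left(-13\right)} = \frac{1}{3} \left(- \frac{1}{13}\right) = - \frac{1}{39} \approx -0.025641$)
$F{\left(0 \right)} \left(-19\right) + K = 2 \left(-19\right) - \frac{1}{39} = -38 - \frac{1}{39} = - \frac{1483}{39}$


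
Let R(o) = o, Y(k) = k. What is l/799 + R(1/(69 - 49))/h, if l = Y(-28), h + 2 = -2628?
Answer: -1473599/42027400 ≈ -0.035063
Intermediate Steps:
h = -2630 (h = -2 - 2628 = -2630)
l = -28
l/799 + R(1/(69 - 49))/h = -28/799 + 1/((69 - 49)*(-2630)) = -28*1/799 - 1/2630/20 = -28/799 + (1/20)*(-1/2630) = -28/799 - 1/52600 = -1473599/42027400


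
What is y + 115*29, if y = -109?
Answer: 3226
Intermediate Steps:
y + 115*29 = -109 + 115*29 = -109 + 3335 = 3226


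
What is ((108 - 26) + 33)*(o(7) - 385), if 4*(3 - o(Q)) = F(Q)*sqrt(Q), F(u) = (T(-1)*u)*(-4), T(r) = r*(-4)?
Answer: -43930 + 3220*sqrt(7) ≈ -35411.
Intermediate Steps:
T(r) = -4*r
F(u) = -16*u (F(u) = ((-4*(-1))*u)*(-4) = (4*u)*(-4) = -16*u)
o(Q) = 3 + 4*Q**(3/2) (o(Q) = 3 - (-16*Q)*sqrt(Q)/4 = 3 - (-4)*Q**(3/2) = 3 + 4*Q**(3/2))
((108 - 26) + 33)*(o(7) - 385) = ((108 - 26) + 33)*((3 + 4*7**(3/2)) - 385) = (82 + 33)*((3 + 4*(7*sqrt(7))) - 385) = 115*((3 + 28*sqrt(7)) - 385) = 115*(-382 + 28*sqrt(7)) = -43930 + 3220*sqrt(7)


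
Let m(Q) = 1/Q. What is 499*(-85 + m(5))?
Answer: -211576/5 ≈ -42315.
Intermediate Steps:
499*(-85 + m(5)) = 499*(-85 + 1/5) = 499*(-85 + ⅕) = 499*(-424/5) = -211576/5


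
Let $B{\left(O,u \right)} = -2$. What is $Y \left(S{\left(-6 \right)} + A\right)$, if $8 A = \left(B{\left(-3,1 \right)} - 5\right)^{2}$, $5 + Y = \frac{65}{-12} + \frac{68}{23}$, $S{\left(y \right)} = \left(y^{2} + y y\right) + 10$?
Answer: $- \frac{483865}{736} \approx -657.42$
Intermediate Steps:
$S{\left(y \right)} = 10 + 2 y^{2}$ ($S{\left(y \right)} = \left(y^{2} + y^{2}\right) + 10 = 2 y^{2} + 10 = 10 + 2 y^{2}$)
$Y = - \frac{2059}{276}$ ($Y = -5 + \left(\frac{65}{-12} + \frac{68}{23}\right) = -5 + \left(65 \left(- \frac{1}{12}\right) + 68 \cdot \frac{1}{23}\right) = -5 + \left(- \frac{65}{12} + \frac{68}{23}\right) = -5 - \frac{679}{276} = - \frac{2059}{276} \approx -7.4601$)
$A = \frac{49}{8}$ ($A = \frac{\left(-2 - 5\right)^{2}}{8} = \frac{\left(-7\right)^{2}}{8} = \frac{1}{8} \cdot 49 = \frac{49}{8} \approx 6.125$)
$Y \left(S{\left(-6 \right)} + A\right) = - \frac{2059 \left(\left(10 + 2 \left(-6\right)^{2}\right) + \frac{49}{8}\right)}{276} = - \frac{2059 \left(\left(10 + 2 \cdot 36\right) + \frac{49}{8}\right)}{276} = - \frac{2059 \left(\left(10 + 72\right) + \frac{49}{8}\right)}{276} = - \frac{2059 \left(82 + \frac{49}{8}\right)}{276} = \left(- \frac{2059}{276}\right) \frac{705}{8} = - \frac{483865}{736}$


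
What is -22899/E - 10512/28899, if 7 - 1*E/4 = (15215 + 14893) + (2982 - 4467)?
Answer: -60165263/367543904 ≈ -0.16370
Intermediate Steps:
E = -114464 (E = 28 - 4*((15215 + 14893) + (2982 - 4467)) = 28 - 4*(30108 - 1485) = 28 - 4*28623 = 28 - 114492 = -114464)
-22899/E - 10512/28899 = -22899/(-114464) - 10512/28899 = -22899*(-1/114464) - 10512*1/28899 = 22899/114464 - 1168/3211 = -60165263/367543904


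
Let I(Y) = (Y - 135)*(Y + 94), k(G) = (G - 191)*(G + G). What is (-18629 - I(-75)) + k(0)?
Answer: -14639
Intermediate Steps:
k(G) = 2*G*(-191 + G) (k(G) = (-191 + G)*(2*G) = 2*G*(-191 + G))
I(Y) = (-135 + Y)*(94 + Y)
(-18629 - I(-75)) + k(0) = (-18629 - (-12690 + (-75)**2 - 41*(-75))) + 2*0*(-191 + 0) = (-18629 - (-12690 + 5625 + 3075)) + 2*0*(-191) = (-18629 - 1*(-3990)) + 0 = (-18629 + 3990) + 0 = -14639 + 0 = -14639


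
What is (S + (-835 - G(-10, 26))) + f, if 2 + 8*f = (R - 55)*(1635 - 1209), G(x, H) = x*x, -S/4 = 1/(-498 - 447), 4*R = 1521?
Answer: 247730869/15120 ≈ 16384.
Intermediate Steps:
R = 1521/4 (R = (¼)*1521 = 1521/4 ≈ 380.25)
S = 4/945 (S = -4/(-498 - 447) = -4/(-945) = -4*(-1/945) = 4/945 ≈ 0.0042328)
G(x, H) = x²
f = 277109/16 (f = -¼ + ((1521/4 - 55)*(1635 - 1209))/8 = -¼ + ((1301/4)*426)/8 = -¼ + (⅛)*(277113/2) = -¼ + 277113/16 = 277109/16 ≈ 17319.)
(S + (-835 - G(-10, 26))) + f = (4/945 + (-835 - 1*(-10)²)) + 277109/16 = (4/945 + (-835 - 1*100)) + 277109/16 = (4/945 + (-835 - 100)) + 277109/16 = (4/945 - 935) + 277109/16 = -883571/945 + 277109/16 = 247730869/15120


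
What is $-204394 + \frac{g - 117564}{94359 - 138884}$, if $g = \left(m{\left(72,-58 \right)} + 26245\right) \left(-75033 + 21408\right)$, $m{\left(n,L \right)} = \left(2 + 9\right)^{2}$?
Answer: $- \frac{7686648536}{44525} \approx -1.7264 \cdot 10^{5}$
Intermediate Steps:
$m{\left(n,L \right)} = 121$ ($m{\left(n,L \right)} = 11^{2} = 121$)
$g = -1413876750$ ($g = \left(121 + 26245\right) \left(-75033 + 21408\right) = 26366 \left(-53625\right) = -1413876750$)
$-204394 + \frac{g - 117564}{94359 - 138884} = -204394 + \frac{-1413876750 - 117564}{94359 - 138884} = -204394 - \frac{1413994314}{-44525} = -204394 - - \frac{1413994314}{44525} = -204394 + \frac{1413994314}{44525} = - \frac{7686648536}{44525}$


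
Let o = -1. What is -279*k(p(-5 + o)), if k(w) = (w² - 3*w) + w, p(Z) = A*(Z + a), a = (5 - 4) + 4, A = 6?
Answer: -13392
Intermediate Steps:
a = 5 (a = 1 + 4 = 5)
p(Z) = 30 + 6*Z (p(Z) = 6*(Z + 5) = 6*(5 + Z) = 30 + 6*Z)
k(w) = w² - 2*w
-279*k(p(-5 + o)) = -279*(30 + 6*(-5 - 1))*(-2 + (30 + 6*(-5 - 1))) = -279*(30 + 6*(-6))*(-2 + (30 + 6*(-6))) = -279*(30 - 36)*(-2 + (30 - 36)) = -(-1674)*(-2 - 6) = -(-1674)*(-8) = -279*48 = -13392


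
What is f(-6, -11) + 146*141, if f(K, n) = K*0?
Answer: 20586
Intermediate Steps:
f(K, n) = 0
f(-6, -11) + 146*141 = 0 + 146*141 = 0 + 20586 = 20586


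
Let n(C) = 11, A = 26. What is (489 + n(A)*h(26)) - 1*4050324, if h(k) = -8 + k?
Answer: -4049637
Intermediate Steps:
(489 + n(A)*h(26)) - 1*4050324 = (489 + 11*(-8 + 26)) - 1*4050324 = (489 + 11*18) - 4050324 = (489 + 198) - 4050324 = 687 - 4050324 = -4049637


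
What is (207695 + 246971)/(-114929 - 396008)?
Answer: -454666/510937 ≈ -0.88987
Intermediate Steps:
(207695 + 246971)/(-114929 - 396008) = 454666/(-510937) = 454666*(-1/510937) = -454666/510937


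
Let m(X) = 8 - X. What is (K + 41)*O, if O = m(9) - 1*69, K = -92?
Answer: 3570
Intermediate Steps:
O = -70 (O = (8 - 1*9) - 1*69 = (8 - 9) - 69 = -1 - 69 = -70)
(K + 41)*O = (-92 + 41)*(-70) = -51*(-70) = 3570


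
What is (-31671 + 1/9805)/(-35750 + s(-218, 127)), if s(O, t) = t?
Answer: 44362022/49897645 ≈ 0.88906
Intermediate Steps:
(-31671 + 1/9805)/(-35750 + s(-218, 127)) = (-31671 + 1/9805)/(-35750 + 127) = (-31671 + 1/9805)/(-35623) = -310534154/9805*(-1/35623) = 44362022/49897645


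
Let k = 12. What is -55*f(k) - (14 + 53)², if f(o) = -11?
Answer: -3884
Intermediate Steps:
-55*f(k) - (14 + 53)² = -55*(-11) - (14 + 53)² = 605 - 1*67² = 605 - 1*4489 = 605 - 4489 = -3884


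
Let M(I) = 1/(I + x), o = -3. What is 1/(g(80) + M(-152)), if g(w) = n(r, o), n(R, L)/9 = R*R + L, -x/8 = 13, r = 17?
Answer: 256/658943 ≈ 0.00038850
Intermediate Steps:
x = -104 (x = -8*13 = -104)
n(R, L) = 9*L + 9*R**2 (n(R, L) = 9*(R*R + L) = 9*(R**2 + L) = 9*(L + R**2) = 9*L + 9*R**2)
g(w) = 2574 (g(w) = 9*(-3) + 9*17**2 = -27 + 9*289 = -27 + 2601 = 2574)
M(I) = 1/(-104 + I) (M(I) = 1/(I - 104) = 1/(-104 + I))
1/(g(80) + M(-152)) = 1/(2574 + 1/(-104 - 152)) = 1/(2574 + 1/(-256)) = 1/(2574 - 1/256) = 1/(658943/256) = 256/658943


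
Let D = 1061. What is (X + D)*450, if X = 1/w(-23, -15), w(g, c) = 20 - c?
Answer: 3342240/7 ≈ 4.7746e+5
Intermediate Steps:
X = 1/35 (X = 1/(20 - 1*(-15)) = 1/(20 + 15) = 1/35 ≈ 0.028571)
(X + D)*450 = (1/35 + 1061)*450 = (37136/35)*450 = 3342240/7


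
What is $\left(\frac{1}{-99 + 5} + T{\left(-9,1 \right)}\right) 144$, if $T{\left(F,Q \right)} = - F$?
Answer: $\frac{60840}{47} \approx 1294.5$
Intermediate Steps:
$\left(\frac{1}{-99 + 5} + T{\left(-9,1 \right)}\right) 144 = \left(\frac{1}{-99 + 5} - -9\right) 144 = \left(\frac{1}{-94} + 9\right) 144 = \left(- \frac{1}{94} + 9\right) 144 = \frac{845}{94} \cdot 144 = \frac{60840}{47}$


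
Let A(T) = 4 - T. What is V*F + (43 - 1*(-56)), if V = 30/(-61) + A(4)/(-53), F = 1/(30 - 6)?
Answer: 24151/244 ≈ 98.979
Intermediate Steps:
F = 1/24 ≈ 0.041667
V = -30/61 (V = 30/(-61) + (4 - 1*4)/(-53) = 30*(-1/61) + (4 - 4)*(-1/53) = -30/61 + 0*(-1/53) = -30/61 + 0 = -30/61 ≈ -0.49180)
V*F + (43 - 1*(-56)) = -30/61*1/24 + (43 - 1*(-56)) = -5/244 + (43 + 56) = -5/244 + 99 = 24151/244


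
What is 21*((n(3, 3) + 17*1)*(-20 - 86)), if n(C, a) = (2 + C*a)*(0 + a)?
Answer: -111300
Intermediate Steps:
n(C, a) = a*(2 + C*a) (n(C, a) = (2 + C*a)*a = a*(2 + C*a))
21*((n(3, 3) + 17*1)*(-20 - 86)) = 21*((3*(2 + 3*3) + 17*1)*(-20 - 86)) = 21*((3*(2 + 9) + 17)*(-106)) = 21*((3*11 + 17)*(-106)) = 21*((33 + 17)*(-106)) = 21*(50*(-106)) = 21*(-5300) = -111300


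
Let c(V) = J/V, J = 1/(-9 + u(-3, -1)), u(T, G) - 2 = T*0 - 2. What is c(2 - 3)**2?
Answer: 1/81 ≈ 0.012346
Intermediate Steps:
u(T, G) = 0 (u(T, G) = 2 + (T*0 - 2) = 2 + (0 - 2) = 2 - 2 = 0)
J = -1/9 (J = 1/(-9 + 0) = 1/(-9) = -1/9 ≈ -0.11111)
c(V) = -1/(9*V)
c(2 - 3)**2 = (-1/(9*(2 - 3)))**2 = (-1/9/(-1))**2 = (-1/9*(-1))**2 = (1/9)**2 = 1/81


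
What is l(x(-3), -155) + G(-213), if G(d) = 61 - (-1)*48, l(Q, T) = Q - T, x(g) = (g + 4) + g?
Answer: 262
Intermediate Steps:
x(g) = 4 + 2*g (x(g) = (4 + g) + g = 4 + 2*g)
G(d) = 109 (G(d) = 61 - 1*(-48) = 61 + 48 = 109)
l(x(-3), -155) + G(-213) = ((4 + 2*(-3)) - 1*(-155)) + 109 = ((4 - 6) + 155) + 109 = (-2 + 155) + 109 = 153 + 109 = 262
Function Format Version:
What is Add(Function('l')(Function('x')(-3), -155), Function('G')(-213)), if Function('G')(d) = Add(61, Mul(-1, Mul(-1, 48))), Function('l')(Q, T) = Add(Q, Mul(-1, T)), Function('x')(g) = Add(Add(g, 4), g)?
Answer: 262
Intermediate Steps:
Function('x')(g) = Add(4, Mul(2, g)) (Function('x')(g) = Add(Add(4, g), g) = Add(4, Mul(2, g)))
Function('G')(d) = 109 (Function('G')(d) = Add(61, Mul(-1, -48)) = Add(61, 48) = 109)
Add(Function('l')(Function('x')(-3), -155), Function('G')(-213)) = Add(Add(Add(4, Mul(2, -3)), Mul(-1, -155)), 109) = Add(Add(Add(4, -6), 155), 109) = Add(Add(-2, 155), 109) = Add(153, 109) = 262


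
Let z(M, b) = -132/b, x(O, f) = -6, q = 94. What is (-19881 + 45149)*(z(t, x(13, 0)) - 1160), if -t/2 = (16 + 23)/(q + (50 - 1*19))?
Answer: -28754984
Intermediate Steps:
t = -78/125 (t = -2*(16 + 23)/(94 + (50 - 1*19)) = -78/(94 + (50 - 19)) = -78/(94 + 31) = -78/125 ≈ -0.62400)
(-19881 + 45149)*(z(t, x(13, 0)) - 1160) = (-19881 + 45149)*(-132/(-6) - 1160) = 25268*(-132*(-1/6) - 1160) = 25268*(22 - 1160) = 25268*(-1138) = -28754984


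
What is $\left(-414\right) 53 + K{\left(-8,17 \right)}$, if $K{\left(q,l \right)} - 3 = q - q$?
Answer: $-21939$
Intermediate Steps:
$K{\left(q,l \right)} = 3$ ($K{\left(q,l \right)} = 3 + \left(q - q\right) = 3 + 0 = 3$)
$\left(-414\right) 53 + K{\left(-8,17 \right)} = \left(-414\right) 53 + 3 = -21942 + 3 = -21939$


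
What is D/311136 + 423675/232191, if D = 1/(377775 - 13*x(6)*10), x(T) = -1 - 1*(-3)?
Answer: 5529359218933799/3030312023124960 ≈ 1.8247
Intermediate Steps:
x(T) = 2 (x(T) = -1 + 3 = 2)
D = 1/377515 (D = 1/(377775 - 13*2*10) = 1/(377775 - 26*10) = 1/(377775 - 260) = 1/377515 ≈ 2.6489e-6)
D/311136 + 423675/232191 = (1/377515)/311136 + 423675/232191 = (1/377515)*(1/311136) + 423675*(1/232191) = 1/117458507040 + 47075/25799 = 5529359218933799/3030312023124960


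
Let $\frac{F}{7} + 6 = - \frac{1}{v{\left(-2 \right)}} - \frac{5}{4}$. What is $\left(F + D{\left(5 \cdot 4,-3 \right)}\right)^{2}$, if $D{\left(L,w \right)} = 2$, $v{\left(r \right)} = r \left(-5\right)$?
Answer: $\frac{978121}{400} \approx 2445.3$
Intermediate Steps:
$v{\left(r \right)} = - 5 r$
$F = - \frac{1029}{20}$ ($F = -42 + 7 \left(- \frac{1}{\left(-5\right) \left(-2\right)} - \frac{5}{4}\right) = -42 + 7 \left(- \frac{1}{10} - \frac{5}{4}\right) = -42 + 7 \left(- \frac{27}{20}\right) = -42 - \frac{189}{20} = - \frac{1029}{20} \approx -51.45$)
$\left(F + D{\left(5 \cdot 4,-3 \right)}\right)^{2} = \left(- \frac{1029}{20} + 2\right)^{2} = \left(- \frac{989}{20}\right)^{2} = \frac{978121}{400}$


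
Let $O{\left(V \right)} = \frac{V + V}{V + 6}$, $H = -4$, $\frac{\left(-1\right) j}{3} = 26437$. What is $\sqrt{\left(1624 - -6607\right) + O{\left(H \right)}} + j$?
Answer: $-79311 + \sqrt{8227} \approx -79220.0$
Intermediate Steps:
$j = -79311$ ($j = \left(-3\right) 26437 = -79311$)
$O{\left(V \right)} = \frac{2 V}{6 + V}$
$\sqrt{\left(1624 - -6607\right) + O{\left(H \right)}} + j = \sqrt{\left(1624 - -6607\right) + 2 \left(-4\right) \frac{1}{6 - 4}} - 79311 = \sqrt{\left(1624 + 6607\right) + 2 \left(-4\right) \frac{1}{2}} - 79311 = \sqrt{8231 + 2 \left(-4\right) \frac{1}{2}} - 79311 = \sqrt{8231 - 4} - 79311 = \sqrt{8227} - 79311 = -79311 + \sqrt{8227}$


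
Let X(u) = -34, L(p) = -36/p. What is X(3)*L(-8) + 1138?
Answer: 985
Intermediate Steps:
X(3)*L(-8) + 1138 = -(-1224)/(-8) + 1138 = -(-1224)*(-1)/8 + 1138 = -34*9/2 + 1138 = -153 + 1138 = 985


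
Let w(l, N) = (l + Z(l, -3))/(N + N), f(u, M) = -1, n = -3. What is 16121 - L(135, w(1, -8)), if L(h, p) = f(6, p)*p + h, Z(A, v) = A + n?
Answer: 255777/16 ≈ 15986.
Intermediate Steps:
Z(A, v) = -3 + A (Z(A, v) = A - 3 = -3 + A)
w(l, N) = (-3 + 2*l)/(2*N) (w(l, N) = (l + (-3 + l))/(N + N) = (-3 + 2*l)/((2*N)) = (-3 + 2*l)*(1/(2*N)) = (-3 + 2*l)/(2*N))
L(h, p) = h - p (L(h, p) = -p + h = h - p)
16121 - L(135, w(1, -8)) = 16121 - (135 - (-3/2 + 1)/(-8)) = 16121 - (135 - (-1)*(-1)/(8*2)) = 16121 - (135 - 1*1/16) = 16121 - (135 - 1/16) = 16121 - 1*2159/16 = 16121 - 2159/16 = 255777/16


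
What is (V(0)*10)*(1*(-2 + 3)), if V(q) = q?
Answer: 0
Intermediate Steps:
(V(0)*10)*(1*(-2 + 3)) = (0*10)*(1*(-2 + 3)) = 0*(1*1) = 0*1 = 0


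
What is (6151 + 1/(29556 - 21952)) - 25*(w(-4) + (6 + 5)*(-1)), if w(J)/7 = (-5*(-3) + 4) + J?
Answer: 28902805/7604 ≈ 3801.0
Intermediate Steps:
w(J) = 133 + 7*J (w(J) = 7*((-5*(-3) + 4) + J) = 7*((15 + 4) + J) = 7*(19 + J) = 133 + 7*J)
(6151 + 1/(29556 - 21952)) - 25*(w(-4) + (6 + 5)*(-1)) = (6151 + 1/(29556 - 21952)) - 25*((133 + 7*(-4)) + (6 + 5)*(-1)) = (6151 + 1/7604) - 25*((133 - 28) + 11*(-1)) = (6151 + 1/7604) - 25*(105 - 11) = 46772205/7604 - 25*94 = 46772205/7604 - 2350 = 28902805/7604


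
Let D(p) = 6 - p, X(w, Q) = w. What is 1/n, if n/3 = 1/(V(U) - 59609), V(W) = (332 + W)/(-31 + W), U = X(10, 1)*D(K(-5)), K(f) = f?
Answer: -4708669/237 ≈ -19868.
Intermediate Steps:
U = 110 (U = 10*(6 - 1*(-5)) = 10*(6 + 5) = 10*11 = 110)
V(W) = (332 + W)/(-31 + W)
n = -237/4708669 (n = 3/((332 + 110)/(-31 + 110) - 59609) = 3/(442/79 - 59609) = 3/(-4708669/79) = 3*(-79/4708669) = -237/4708669 ≈ -5.0333e-5)
1/n = 1/(-237/4708669) = -4708669/237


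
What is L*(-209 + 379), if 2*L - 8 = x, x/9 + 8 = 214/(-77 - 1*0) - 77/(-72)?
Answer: -4156755/616 ≈ -6748.0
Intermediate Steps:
x = -53831/616 (x = -72 + 9*(214/(-77 - 1*0) - 77/(-72)) = -72 + 9*(214/(-77 + 0) - 77*(-1/72)) = -72 + 9*(214/(-77) + 77/72) = -72 + 9*(214*(-1/77) + 77/72) = -72 + 9*(-214/77 + 77/72) = -72 + 9*(-9479/5544) = -72 - 9479/616 = -53831/616 ≈ -87.388)
L = -48903/1232 (L = 4 + (1/2)*(-53831/616) = 4 - 53831/1232 = -48903/1232 ≈ -39.694)
L*(-209 + 379) = -48903*(-209 + 379)/1232 = -48903/1232*170 = -4156755/616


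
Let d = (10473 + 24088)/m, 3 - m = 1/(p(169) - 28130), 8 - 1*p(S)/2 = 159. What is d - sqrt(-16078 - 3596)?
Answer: 982638352/85297 - 3*I*sqrt(2186) ≈ 11520.0 - 140.26*I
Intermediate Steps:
p(S) = -302 (p(S) = 16 - 2*159 = 16 - 318 = -302)
m = 85297/28432 (m = 3 - 1/(-302 - 28130) = 3 - 1/(-28432) = 3 - 1*(-1/28432) = 3 + 1/28432 = 85297/28432 ≈ 3.0000)
d = 982638352/85297 (d = (10473 + 24088)/(85297/28432) = 34561*(28432/85297) = 982638352/85297 ≈ 11520.)
d - sqrt(-16078 - 3596) = 982638352/85297 - sqrt(-16078 - 3596) = 982638352/85297 - sqrt(-19674) = 982638352/85297 - 3*I*sqrt(2186)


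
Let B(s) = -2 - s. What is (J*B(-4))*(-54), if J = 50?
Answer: -5400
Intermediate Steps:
(J*B(-4))*(-54) = (50*(-2 - 1*(-4)))*(-54) = (50*(-2 + 4))*(-54) = (50*2)*(-54) = 100*(-54) = -5400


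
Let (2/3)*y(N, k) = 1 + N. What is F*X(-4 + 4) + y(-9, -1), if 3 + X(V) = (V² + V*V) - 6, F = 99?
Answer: -903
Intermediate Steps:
y(N, k) = 3/2 + 3*N/2 (y(N, k) = 3*(1 + N)/2 = 3/2 + 3*N/2)
X(V) = -9 + 2*V² (X(V) = -3 + ((V² + V*V) - 6) = -3 + ((V² + V²) - 6) = -3 + (2*V² - 6) = -3 + (-6 + 2*V²) = -9 + 2*V²)
F*X(-4 + 4) + y(-9, -1) = 99*(-9 + 2*(-4 + 4)²) + (3/2 + (3/2)*(-9)) = 99*(-9 + 2*0²) + (3/2 - 27/2) = 99*(-9 + 2*0) - 12 = 99*(-9 + 0) - 12 = 99*(-9) - 12 = -891 - 12 = -903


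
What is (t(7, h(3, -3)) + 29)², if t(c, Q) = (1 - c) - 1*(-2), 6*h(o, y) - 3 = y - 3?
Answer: 625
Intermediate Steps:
h(o, y) = y/6 (h(o, y) = ½ + (y - 3)/6 = ½ + (-3 + y)/6 = ½ + (-½ + y/6) = y/6)
t(c, Q) = 3 - c (t(c, Q) = (1 - c) + 2 = 3 - c)
(t(7, h(3, -3)) + 29)² = ((3 - 1*7) + 29)² = ((3 - 7) + 29)² = (-4 + 29)² = 25² = 625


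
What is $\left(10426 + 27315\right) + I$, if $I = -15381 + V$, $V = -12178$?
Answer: $10182$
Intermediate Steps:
$I = -27559$ ($I = -15381 - 12178 = -27559$)
$\left(10426 + 27315\right) + I = \left(10426 + 27315\right) - 27559 = 37741 - 27559 = 10182$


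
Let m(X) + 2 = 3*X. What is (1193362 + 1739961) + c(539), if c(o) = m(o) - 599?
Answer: 2934339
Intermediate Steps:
m(X) = -2 + 3*X
c(o) = -601 + 3*o (c(o) = (-2 + 3*o) - 599 = -601 + 3*o)
(1193362 + 1739961) + c(539) = (1193362 + 1739961) + (-601 + 3*539) = 2933323 + (-601 + 1617) = 2933323 + 1016 = 2934339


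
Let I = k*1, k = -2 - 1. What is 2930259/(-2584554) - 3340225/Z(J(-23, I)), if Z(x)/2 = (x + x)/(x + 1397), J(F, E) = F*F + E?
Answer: -2766874926574481/906316936 ≈ -3.0529e+6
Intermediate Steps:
k = -3
I = -3 (I = -3*1 = -3)
J(F, E) = E + F² (J(F, E) = F² + E = E + F²)
Z(x) = 4*x/(1397 + x) (Z(x) = 2*((x + x)/(x + 1397)) = 2*((2*x)/(1397 + x)) = 2*(2*x/(1397 + x)) = 4*x/(1397 + x))
2930259/(-2584554) - 3340225/Z(J(-23, I)) = 2930259/(-2584554) - 3340225*(1397 + (-3 + (-23)²))/(4*(-3 + (-23)²)) = 2930259*(-1/2584554) - 3340225*(1397 + (-3 + 529))/(4*(-3 + 529)) = -976753/861518 - 3340225/(4*526/(1397 + 526)) = -976753/861518 - 3340225/(4*526/1923) = -976753/861518 - 3340225/(4*526*(1/1923)) = -976753/861518 - 3340225/2104/1923 = -976753/861518 - 3340225*1923/2104 = -976753/861518 - 6423252675/2104 = -2766874926574481/906316936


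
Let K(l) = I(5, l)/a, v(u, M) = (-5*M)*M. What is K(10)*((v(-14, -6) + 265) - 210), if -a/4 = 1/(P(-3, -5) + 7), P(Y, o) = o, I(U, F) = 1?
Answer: 125/2 ≈ 62.500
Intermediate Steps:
v(u, M) = -5*M**2
a = -2 (a = -4/(-5 + 7) = -4/2 = -4*1/2 = -2)
K(l) = -1/2 (K(l) = 1/(-2) = 1*(-1/2) = -1/2)
K(10)*((v(-14, -6) + 265) - 210) = -((-5*(-6)**2 + 265) - 210)/2 = -((-5*36 + 265) - 210)/2 = -((-180 + 265) - 210)/2 = -(85 - 210)/2 = -1/2*(-125) = 125/2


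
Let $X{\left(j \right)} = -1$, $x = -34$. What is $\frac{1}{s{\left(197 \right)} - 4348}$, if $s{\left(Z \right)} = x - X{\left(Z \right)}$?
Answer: $- \frac{1}{4381} \approx -0.00022826$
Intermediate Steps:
$s{\left(Z \right)} = -33$ ($s{\left(Z \right)} = -34 - -1 = -34 + 1 = -33$)
$\frac{1}{s{\left(197 \right)} - 4348} = \frac{1}{-33 - 4348} = \frac{1}{-4381} = - \frac{1}{4381}$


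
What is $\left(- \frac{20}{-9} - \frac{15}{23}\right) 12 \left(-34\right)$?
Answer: $- \frac{44200}{69} \approx -640.58$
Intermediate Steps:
$\left(- \frac{20}{-9} - \frac{15}{23}\right) 12 \left(-34\right) = \left(\left(-20\right) \left(- \frac{1}{9}\right) - \frac{15}{23}\right) 12 \left(-34\right) = \left(\frac{20}{9} - \frac{15}{23}\right) 12 \left(-34\right) = \frac{325}{207} \cdot 12 \left(-34\right) = \frac{1300}{69} \left(-34\right) = - \frac{44200}{69}$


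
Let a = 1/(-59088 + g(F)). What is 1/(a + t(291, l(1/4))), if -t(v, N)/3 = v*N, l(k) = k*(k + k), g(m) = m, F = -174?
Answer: -237048/25867867 ≈ -0.0091638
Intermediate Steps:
l(k) = 2*k² (l(k) = k*(2*k) = 2*k²)
a = -1/59262 (a = 1/(-59088 - 174) = 1/(-59262) = -1/59262 ≈ -1.6874e-5)
t(v, N) = -3*N*v (t(v, N) = -3*v*N = -3*N*v)
1/(a + t(291, l(1/4))) = 1/(-1/59262 - 3*2*(1/4)²*291) = 1/(-1/59262 - 3*2*(¼)²*291) = 1/(-1/59262 - 3*2*(1/16)*291) = 1/(-1/59262 - 3*⅛*291) = 1/(-1/59262 - 873/8) = 1/(-25867867/237048) = -237048/25867867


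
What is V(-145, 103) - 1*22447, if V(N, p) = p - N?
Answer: -22199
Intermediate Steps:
V(-145, 103) - 1*22447 = (103 - 1*(-145)) - 1*22447 = (103 + 145) - 22447 = 248 - 22447 = -22199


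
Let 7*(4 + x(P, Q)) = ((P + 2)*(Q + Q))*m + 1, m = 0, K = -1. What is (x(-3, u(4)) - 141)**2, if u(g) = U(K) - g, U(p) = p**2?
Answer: 1028196/49 ≈ 20984.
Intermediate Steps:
u(g) = 1 - g (u(g) = (-1)**2 - g = 1 - g)
x(P, Q) = -27/7 (x(P, Q) = -4 + (((P + 2)*(Q + Q))*0 + 1)/7 = -4 + (((2 + P)*(2*Q))*0 + 1)/7 = -4 + ((2*Q*(2 + P))*0 + 1)/7 = -4 + (0 + 1)/7 = -4 + (1/7)*1 = -4 + 1/7 = -27/7)
(x(-3, u(4)) - 141)**2 = (-27/7 - 141)**2 = (-1014/7)**2 = 1028196/49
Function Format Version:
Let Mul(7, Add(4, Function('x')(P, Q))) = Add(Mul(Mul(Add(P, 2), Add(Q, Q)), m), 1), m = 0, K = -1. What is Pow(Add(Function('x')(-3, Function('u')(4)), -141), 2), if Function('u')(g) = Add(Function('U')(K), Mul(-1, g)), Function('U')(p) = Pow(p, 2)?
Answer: Rational(1028196, 49) ≈ 20984.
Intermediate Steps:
Function('u')(g) = Add(1, Mul(-1, g)) (Function('u')(g) = Add(Pow(-1, 2), Mul(-1, g)) = Add(1, Mul(-1, g)))
Function('x')(P, Q) = Rational(-27, 7) (Function('x')(P, Q) = Add(-4, Mul(Rational(1, 7), Add(Mul(Mul(Add(P, 2), Add(Q, Q)), 0), 1))) = Add(-4, Mul(Rational(1, 7), Add(Mul(Mul(Add(2, P), Mul(2, Q)), 0), 1))) = Add(-4, Mul(Rational(1, 7), Add(Mul(Mul(2, Q, Add(2, P)), 0), 1))) = Add(-4, Mul(Rational(1, 7), Add(0, 1))) = Add(-4, Mul(Rational(1, 7), 1)) = Add(-4, Rational(1, 7)) = Rational(-27, 7))
Pow(Add(Function('x')(-3, Function('u')(4)), -141), 2) = Pow(Add(Rational(-27, 7), -141), 2) = Pow(Rational(-1014, 7), 2) = Rational(1028196, 49)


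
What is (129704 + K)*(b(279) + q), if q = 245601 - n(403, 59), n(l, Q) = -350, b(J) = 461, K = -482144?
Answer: -86845445280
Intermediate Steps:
q = 245951 (q = 245601 - 1*(-350) = 245601 + 350 = 245951)
(129704 + K)*(b(279) + q) = (129704 - 482144)*(461 + 245951) = -352440*246412 = -86845445280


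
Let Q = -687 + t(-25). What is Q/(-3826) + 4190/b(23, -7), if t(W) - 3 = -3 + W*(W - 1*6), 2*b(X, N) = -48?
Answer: -4008263/22956 ≈ -174.61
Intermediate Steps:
b(X, N) = -24 (b(X, N) = (½)*(-48) = -24)
t(W) = W*(-6 + W) (t(W) = 3 + (-3 + W*(W - 1*6)) = 3 + (-3 + W*(W - 6)) = 3 + (-3 + W*(-6 + W)) = W*(-6 + W))
Q = 88 (Q = -687 - 25*(-6 - 25) = -687 - 25*(-31) = -687 + 775 = 88)
Q/(-3826) + 4190/b(23, -7) = 88/(-3826) + 4190/(-24) = 88*(-1/3826) + 4190*(-1/24) = -44/1913 - 2095/12 = -4008263/22956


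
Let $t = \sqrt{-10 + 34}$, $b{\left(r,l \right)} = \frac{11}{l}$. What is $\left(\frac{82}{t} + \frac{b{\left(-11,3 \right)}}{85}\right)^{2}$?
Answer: $\frac{36435917}{130050} + \frac{451 \sqrt{6}}{765} \approx 281.61$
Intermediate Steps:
$t = 2 \sqrt{6}$ ($t = \sqrt{24} = 2 \sqrt{6} \approx 4.899$)
$\left(\frac{82}{t} + \frac{b{\left(-11,3 \right)}}{85}\right)^{2} = \left(\frac{82}{2 \sqrt{6}} + \frac{11 \cdot \frac{1}{3}}{85}\right)^{2} = \left(82 \frac{\sqrt{6}}{12} + 11 \cdot \frac{1}{3} \cdot \frac{1}{85}\right)^{2} = \left(\frac{41 \sqrt{6}}{6} + \frac{11}{3} \cdot \frac{1}{85}\right)^{2} = \left(\frac{41 \sqrt{6}}{6} + \frac{11}{255}\right)^{2} = \left(\frac{11}{255} + \frac{41 \sqrt{6}}{6}\right)^{2}$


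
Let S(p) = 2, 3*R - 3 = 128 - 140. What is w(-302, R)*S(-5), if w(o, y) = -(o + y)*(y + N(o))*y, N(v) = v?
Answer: 558150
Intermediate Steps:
R = -3 (R = 1 + (128 - 140)/3 = 1 + (1/3)*(-12) = 1 - 4 = -3)
w(o, y) = -y*(o + y)**2 (w(o, y) = -(o + y)*(y + o)*y = -(o + y)*(o + y)*y = -(o + y)**2*y = -y*(o + y)**2)
w(-302, R)*S(-5) = -1*(-3)*((-302)**2 + (-3)**2 + 2*(-302)*(-3))*2 = -1*(-3)*(91204 + 9 + 1812)*2 = -1*(-3)*93025*2 = 279075*2 = 558150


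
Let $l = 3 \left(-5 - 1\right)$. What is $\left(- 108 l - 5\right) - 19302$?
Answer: $-17363$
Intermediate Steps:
$l = -18$ ($l = 3 \left(-6\right) = -18$)
$\left(- 108 l - 5\right) - 19302 = \left(\left(-108\right) \left(-18\right) - 5\right) - 19302 = \left(1944 - 5\right) - 19302 = 1939 - 19302 = -17363$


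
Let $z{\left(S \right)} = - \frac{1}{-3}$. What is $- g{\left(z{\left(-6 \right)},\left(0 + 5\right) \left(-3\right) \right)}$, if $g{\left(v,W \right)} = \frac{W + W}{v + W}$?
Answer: $- \frac{45}{22} \approx -2.0455$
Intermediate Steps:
$z{\left(S \right)} = \frac{1}{3}$ ($z{\left(S \right)} = \left(-1\right) \left(- \frac{1}{3}\right) = \frac{1}{3}$)
$g{\left(v,W \right)} = \frac{2 W}{W + v}$
$- g{\left(z{\left(-6 \right)},\left(0 + 5\right) \left(-3\right) \right)} = - \frac{2 \left(0 + 5\right) \left(-3\right)}{\left(0 + 5\right) \left(-3\right) + \frac{1}{3}} = - \frac{2 \cdot 5 \left(-3\right)}{5 \left(-3\right) + \frac{1}{3}} = - \frac{2 \left(-15\right)}{-15 + \frac{1}{3}} = - \frac{2 \left(-15\right)}{- \frac{44}{3}} = - \frac{2 \left(-15\right) \left(-3\right)}{44} = \left(-1\right) \frac{45}{22} = - \frac{45}{22}$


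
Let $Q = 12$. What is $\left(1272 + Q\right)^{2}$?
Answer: $1648656$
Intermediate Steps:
$\left(1272 + Q\right)^{2} = \left(1272 + 12\right)^{2} = 1284^{2} = 1648656$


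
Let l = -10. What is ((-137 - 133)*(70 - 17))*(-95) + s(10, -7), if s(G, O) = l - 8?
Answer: 1359432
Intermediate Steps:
s(G, O) = -18 (s(G, O) = -10 - 8 = -18)
((-137 - 133)*(70 - 17))*(-95) + s(10, -7) = ((-137 - 133)*(70 - 17))*(-95) - 18 = -270*53*(-95) - 18 = -14310*(-95) - 18 = 1359450 - 18 = 1359432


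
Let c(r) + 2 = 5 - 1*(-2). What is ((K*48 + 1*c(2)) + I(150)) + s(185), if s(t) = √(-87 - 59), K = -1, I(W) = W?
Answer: 107 + I*√146 ≈ 107.0 + 12.083*I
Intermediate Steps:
c(r) = 5 (c(r) = -2 + (5 - 1*(-2)) = -2 + (5 + 2) = -2 + 7 = 5)
s(t) = I*√146 (s(t) = √(-146) = I*√146)
((K*48 + 1*c(2)) + I(150)) + s(185) = ((-1*48 + 1*5) + 150) + I*√146 = ((-48 + 5) + 150) + I*√146 = (-43 + 150) + I*√146 = 107 + I*√146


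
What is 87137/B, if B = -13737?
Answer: -87137/13737 ≈ -6.3432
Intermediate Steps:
87137/B = 87137/(-13737) = 87137*(-1/13737) = -87137/13737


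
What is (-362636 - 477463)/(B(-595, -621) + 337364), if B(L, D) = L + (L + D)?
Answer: -280033/111851 ≈ -2.5036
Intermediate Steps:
B(L, D) = D + 2*L (B(L, D) = L + (D + L) = D + 2*L)
(-362636 - 477463)/(B(-595, -621) + 337364) = (-362636 - 477463)/((-621 + 2*(-595)) + 337364) = -840099/((-621 - 1190) + 337364) = -840099/(-1811 + 337364) = -840099/335553 = -840099*1/335553 = -280033/111851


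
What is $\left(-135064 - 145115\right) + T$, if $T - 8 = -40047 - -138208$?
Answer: $-182010$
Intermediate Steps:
$T = 98169$ ($T = 8 - -98161 = 8 + \left(-40047 + 138208\right) = 8 + 98161 = 98169$)
$\left(-135064 - 145115\right) + T = \left(-135064 - 145115\right) + 98169 = -280179 + 98169 = -182010$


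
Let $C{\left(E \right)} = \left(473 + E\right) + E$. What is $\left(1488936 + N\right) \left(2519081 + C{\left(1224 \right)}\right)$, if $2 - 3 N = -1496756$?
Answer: $\frac{15040125379132}{3} \approx 5.0134 \cdot 10^{12}$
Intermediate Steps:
$N = \frac{1496758}{3}$ ($N = \frac{2}{3} - - \frac{1496756}{3} = \frac{2}{3} + \frac{1496756}{3} = \frac{1496758}{3} \approx 4.9892 \cdot 10^{5}$)
$C{\left(E \right)} = 473 + 2 E$
$\left(1488936 + N\right) \left(2519081 + C{\left(1224 \right)}\right) = \left(1488936 + \frac{1496758}{3}\right) \left(2519081 + \left(473 + 2 \cdot 1224\right)\right) = \frac{5963566 \left(2519081 + \left(473 + 2448\right)\right)}{3} = \frac{5963566 \left(2519081 + 2921\right)}{3} = \frac{5963566}{3} \cdot 2522002 = \frac{15040125379132}{3}$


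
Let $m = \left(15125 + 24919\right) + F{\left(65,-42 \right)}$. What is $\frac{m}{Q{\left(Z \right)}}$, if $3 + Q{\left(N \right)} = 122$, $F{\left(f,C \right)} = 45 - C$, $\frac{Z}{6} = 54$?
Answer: $\frac{5733}{17} \approx 337.24$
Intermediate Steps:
$Z = 324$ ($Z = 6 \cdot 54 = 324$)
$Q{\left(N \right)} = 119$ ($Q{\left(N \right)} = -3 + 122 = 119$)
$m = 40131$ ($m = \left(15125 + 24919\right) + \left(45 - -42\right) = 40044 + \left(45 + 42\right) = 40044 + 87 = 40131$)
$\frac{m}{Q{\left(Z \right)}} = \frac{40131}{119} = 40131 \cdot \frac{1}{119} = \frac{5733}{17}$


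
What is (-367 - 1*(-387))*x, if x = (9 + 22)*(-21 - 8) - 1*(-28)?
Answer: -17420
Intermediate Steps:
x = -871 (x = 31*(-29) + 28 = -899 + 28 = -871)
(-367 - 1*(-387))*x = (-367 - 1*(-387))*(-871) = (-367 + 387)*(-871) = 20*(-871) = -17420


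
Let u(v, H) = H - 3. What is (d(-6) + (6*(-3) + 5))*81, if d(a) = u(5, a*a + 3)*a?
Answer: -18549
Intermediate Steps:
u(v, H) = -3 + H
d(a) = a³ (d(a) = (-3 + (a*a + 3))*a = (-3 + (a² + 3))*a = (-3 + (3 + a²))*a = a²*a = a³)
(d(-6) + (6*(-3) + 5))*81 = ((-6)³ + (6*(-3) + 5))*81 = (-216 + (-18 + 5))*81 = (-216 - 13)*81 = -229*81 = -18549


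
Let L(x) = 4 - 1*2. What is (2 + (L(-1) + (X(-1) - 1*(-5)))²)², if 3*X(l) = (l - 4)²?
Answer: 4553956/81 ≈ 56222.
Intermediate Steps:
X(l) = (-4 + l)²/3 (X(l) = (l - 4)²/3 = (-4 + l)²/3)
L(x) = 2 (L(x) = 4 - 2 = 2)
(2 + (L(-1) + (X(-1) - 1*(-5)))²)² = (2 + (2 + ((-4 - 1)²/3 - 1*(-5)))²)² = (2 + (2 + ((⅓)*(-5)² + 5))²)² = (2 + (2 + ((⅓)*25 + 5))²)² = (2 + (2 + (25/3 + 5))²)² = (2 + (2 + 40/3)²)² = (2 + (46/3)²)² = (2 + 2116/9)² = (2134/9)² = 4553956/81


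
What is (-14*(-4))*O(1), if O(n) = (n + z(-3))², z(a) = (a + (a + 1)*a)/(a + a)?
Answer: 14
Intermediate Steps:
z(a) = (a + a*(1 + a))/(2*a) (z(a) = (a + (1 + a)*a)/((2*a)) = (a + a*(1 + a))*(1/(2*a)) = (a + a*(1 + a))/(2*a))
O(n) = (-½ + n)² (O(n) = (n + (1 + (½)*(-3)))² = (n + (1 - 3/2))² = (n - ½)² = (-½ + n)²)
(-14*(-4))*O(1) = (-14*(-4))*((-1 + 2*1)²/4) = 56*((-1 + 2)²/4) = 56*((¼)*1²) = 56*((¼)*1) = 56*(¼) = 14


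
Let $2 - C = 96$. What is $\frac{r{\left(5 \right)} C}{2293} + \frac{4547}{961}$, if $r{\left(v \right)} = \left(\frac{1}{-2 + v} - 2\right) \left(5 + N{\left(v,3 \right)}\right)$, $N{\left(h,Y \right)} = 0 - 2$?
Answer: $\frac{10877941}{2203573} \approx 4.9365$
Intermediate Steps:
$C = -94$ ($C = 2 - 96 = -94$)
$N{\left(h,Y \right)} = -2$ ($N{\left(h,Y \right)} = 0 - 2 = -2$)
$r{\left(v \right)} = -6 + \frac{3}{-2 + v}$ ($r{\left(v \right)} = \left(\frac{1}{-2 + v} - 2\right) \left(5 - 2\right) = \left(-2 + \frac{1}{-2 + v}\right) 3 = -6 + \frac{3}{-2 + v}$)
$\frac{r{\left(5 \right)} C}{2293} + \frac{4547}{961} = \frac{\frac{3 \left(5 - 10\right)}{-2 + 5} \left(-94\right)}{2293} + \frac{4547}{961} = \frac{3 \left(5 - 10\right)}{3} \left(-94\right) \frac{1}{2293} + 4547 \cdot \frac{1}{961} = 3 \cdot \frac{1}{3} \left(-5\right) \left(-94\right) \frac{1}{2293} + \frac{4547}{961} = \left(-5\right) \left(-94\right) \frac{1}{2293} + \frac{4547}{961} = 470 \cdot \frac{1}{2293} + \frac{4547}{961} = \frac{470}{2293} + \frac{4547}{961} = \frac{10877941}{2203573}$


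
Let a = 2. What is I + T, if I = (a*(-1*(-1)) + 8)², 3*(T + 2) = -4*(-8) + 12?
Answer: 338/3 ≈ 112.67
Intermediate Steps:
T = 38/3 (T = -2 + (-4*(-8) + 12)/3 = -2 + (32 + 12)/3 = -2 + (⅓)*44 = -2 + 44/3 = 38/3 ≈ 12.667)
I = 100 (I = (2*(-1*(-1)) + 8)² = (2*1 + 8)² = (2 + 8)² = 10² = 100)
I + T = 100 + 38/3 = 338/3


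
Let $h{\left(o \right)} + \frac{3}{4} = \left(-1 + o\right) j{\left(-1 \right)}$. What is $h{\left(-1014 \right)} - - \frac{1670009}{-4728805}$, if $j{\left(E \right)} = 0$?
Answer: $- \frac{20866451}{18915220} \approx -1.1032$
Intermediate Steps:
$h{\left(o \right)} = - \frac{3}{4}$ ($h{\left(o \right)} = - \frac{3}{4} + \left(-1 + o\right) 0 = - \frac{3}{4} + 0 = - \frac{3}{4}$)
$h{\left(-1014 \right)} - - \frac{1670009}{-4728805} = - \frac{3}{4} - - \frac{1670009}{-4728805} = - \frac{3}{4} - \left(-1670009\right) \left(- \frac{1}{4728805}\right) = - \frac{3}{4} - \frac{1670009}{4728805} = - \frac{20866451}{18915220}$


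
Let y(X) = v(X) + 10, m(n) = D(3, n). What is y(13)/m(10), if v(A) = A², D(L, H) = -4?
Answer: -179/4 ≈ -44.750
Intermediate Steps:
m(n) = -4
y(X) = 10 + X² (y(X) = X² + 10 = 10 + X²)
y(13)/m(10) = (10 + 13²)/(-4) = (10 + 169)*(-¼) = 179*(-¼) = -179/4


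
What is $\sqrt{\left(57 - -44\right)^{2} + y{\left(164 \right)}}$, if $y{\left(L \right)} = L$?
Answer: $\sqrt{10365} \approx 101.81$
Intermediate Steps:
$\sqrt{\left(57 - -44\right)^{2} + y{\left(164 \right)}} = \sqrt{\left(57 - -44\right)^{2} + 164} = \sqrt{\left(57 + 44\right)^{2} + 164} = \sqrt{101^{2} + 164} = \sqrt{10201 + 164} = \sqrt{10365}$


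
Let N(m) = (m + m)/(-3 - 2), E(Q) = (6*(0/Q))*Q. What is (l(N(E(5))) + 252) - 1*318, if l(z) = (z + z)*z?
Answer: -66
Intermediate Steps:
E(Q) = 0 (E(Q) = (6*0)*Q = 0*Q = 0)
N(m) = -2*m/5 (N(m) = (2*m)/(-5) = (2*m)*(-1/5) = -2*m/5)
l(z) = 2*z**2 (l(z) = (2*z)*z = 2*z**2)
(l(N(E(5))) + 252) - 1*318 = (2*(-2/5*0)**2 + 252) - 1*318 = (2*0**2 + 252) - 318 = (2*0 + 252) - 318 = (0 + 252) - 318 = 252 - 318 = -66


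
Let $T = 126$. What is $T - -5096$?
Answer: $5222$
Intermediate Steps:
$T - -5096 = 126 - -5096 = 126 + 5096 = 5222$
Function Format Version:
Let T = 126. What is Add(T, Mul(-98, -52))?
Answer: 5222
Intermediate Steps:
Add(T, Mul(-98, -52)) = Add(126, Mul(-98, -52)) = Add(126, 5096) = 5222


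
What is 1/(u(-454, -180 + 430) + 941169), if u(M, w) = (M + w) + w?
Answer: 1/941215 ≈ 1.0625e-6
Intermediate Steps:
u(M, w) = M + 2*w
1/(u(-454, -180 + 430) + 941169) = 1/((-454 + 2*(-180 + 430)) + 941169) = 1/((-454 + 2*250) + 941169) = 1/((-454 + 500) + 941169) = 1/(46 + 941169) = 1/941215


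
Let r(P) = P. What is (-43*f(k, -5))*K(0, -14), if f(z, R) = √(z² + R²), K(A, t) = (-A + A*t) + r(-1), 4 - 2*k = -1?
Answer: 215*√5/2 ≈ 240.38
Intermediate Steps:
k = 5/2 (k = 2 - ½*(-1) = 2 + ½ = 5/2 ≈ 2.5000)
K(A, t) = -1 - A + A*t (K(A, t) = (-A + A*t) - 1 = -1 - A + A*t)
f(z, R) = √(R² + z²)
(-43*f(k, -5))*K(0, -14) = (-43*√((-5)² + (5/2)²))*(-1 - 1*0 + 0*(-14)) = (-43*√(25 + 25/4))*(-1 + 0 + 0) = -215*√5/2*(-1) = 215*√5/2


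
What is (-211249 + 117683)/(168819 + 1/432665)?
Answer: -20241366695/36521036318 ≈ -0.55424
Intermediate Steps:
(-211249 + 117683)/(168819 + 1/432665) = -93566/(168819 + 1/432665) = -93566/73042072636/432665 = -93566*432665/73042072636 = -20241366695/36521036318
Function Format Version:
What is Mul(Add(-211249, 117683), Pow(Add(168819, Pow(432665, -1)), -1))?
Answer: Rational(-20241366695, 36521036318) ≈ -0.55424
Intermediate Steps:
Mul(Add(-211249, 117683), Pow(Add(168819, Pow(432665, -1)), -1)) = Mul(-93566, Pow(Add(168819, Rational(1, 432665)), -1)) = Mul(-93566, Pow(Rational(73042072636, 432665), -1)) = Mul(-93566, Rational(432665, 73042072636)) = Rational(-20241366695, 36521036318)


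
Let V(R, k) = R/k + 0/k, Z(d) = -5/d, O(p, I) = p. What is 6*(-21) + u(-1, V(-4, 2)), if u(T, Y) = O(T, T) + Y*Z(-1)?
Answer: -137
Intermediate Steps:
V(R, k) = R/k (V(R, k) = R/k + 0 = R/k)
u(T, Y) = T + 5*Y (u(T, Y) = T + Y*(-5/(-1)) = T + Y*(-5*(-1)) = T + Y*5 = T + 5*Y)
6*(-21) + u(-1, V(-4, 2)) = 6*(-21) + (-1 + 5*(-4/2)) = -126 + (-1 + 5*(-4*½)) = -126 + (-1 + 5*(-2)) = -126 + (-1 - 10) = -126 - 11 = -137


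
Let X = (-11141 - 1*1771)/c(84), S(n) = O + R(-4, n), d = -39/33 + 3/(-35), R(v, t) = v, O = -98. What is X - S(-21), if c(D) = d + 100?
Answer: -273474/9503 ≈ -28.778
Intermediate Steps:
d = -488/385 (d = -39*1/33 + 3*(-1/35) = -13/11 - 3/35 = -488/385 ≈ -1.2675)
c(D) = 38012/385 (c(D) = -488/385 + 100 = 38012/385)
S(n) = -102 (S(n) = -98 - 4 = -102)
X = -1242780/9503 (X = (-11141 - 1*1771)/(38012/385) = (-11141 - 1771)*(385/38012) = -12912*385/38012 = -1242780/9503 ≈ -130.78)
X - S(-21) = -1242780/9503 - 1*(-102) = -1242780/9503 + 102 = -273474/9503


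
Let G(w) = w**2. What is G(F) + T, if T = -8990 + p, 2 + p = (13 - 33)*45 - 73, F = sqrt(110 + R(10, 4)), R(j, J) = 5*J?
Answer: -9835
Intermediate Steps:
F = sqrt(130) (F = sqrt(110 + 5*4) = sqrt(110 + 20) = sqrt(130) ≈ 11.402)
p = -975 (p = -2 + ((13 - 33)*45 - 73) = -2 + (-20*45 - 73) = -2 + (-900 - 73) = -2 - 973 = -975)
T = -9965 (T = -8990 - 975 = -9965)
G(F) + T = (sqrt(130))**2 - 9965 = 130 - 9965 = -9835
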